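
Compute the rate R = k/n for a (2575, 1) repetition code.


Rate = k/n = 1/2575

1/2575


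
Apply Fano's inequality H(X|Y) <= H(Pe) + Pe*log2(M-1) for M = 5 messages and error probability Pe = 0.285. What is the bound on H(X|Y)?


H(Pe) = -Pe*log2(Pe) - (1-Pe)*log2(1-Pe) = -0.285*log2(0.285) - 0.715*log2(0.715) = 0.516125 + 0.346049 = 0.8622. Pe*log2(M-1) = 0.285*log2(4) = 0.570000. Bound = H(Pe) + Pe*log2(M-1) = 0.516125 + 0.346049 + 0.570000 = 1.4322

1.4322 bits


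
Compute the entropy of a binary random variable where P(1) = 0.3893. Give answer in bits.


H = -p*log2(p) - (1-p)*log2(1-p). -0.3893*log2(0.3893) = 0.529855; -0.6107*log2(0.6107) = 0.434491. H = 0.529855 + 0.434491 = 0.9643

0.9643 bits


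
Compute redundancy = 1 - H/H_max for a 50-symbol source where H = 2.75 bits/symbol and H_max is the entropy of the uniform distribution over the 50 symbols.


H_max = log2(K) = log2(50) = 5.6439 bits/symbol. Redundancy = 1 - H/H_max = 1 - 2.75/5.6439 = 1 - 0.4873 = 0.5127

0.5127


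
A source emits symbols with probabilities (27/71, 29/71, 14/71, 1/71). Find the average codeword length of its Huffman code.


Huffman construction (repeatedly merge the two least-probable nodes; each merge adds 1 bit to every symbol beneath it): 1/71 + 14/71 = 15/71; 15/71 + 27/71 = 42/71; 29/71 + 42/71 = 1. Resulting codeword lengths (in the order the probabilities were given): (2, 1, 3, 3). L_avg = sum(p_i * l_i) = 27/71*2 + 29/71*1 + 14/71*3 + 1/71*3 = 128/71 = 1.8028

1.8028 bits


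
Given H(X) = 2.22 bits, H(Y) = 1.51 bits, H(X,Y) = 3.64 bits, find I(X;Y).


I(X;Y) = H(X) + H(Y) - H(X,Y) = 2.22 + 1.51 - 3.64 = 0.09

0.09 bits


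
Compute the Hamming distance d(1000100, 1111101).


Count differing positions: . ^ ^ ^ . . ^ = 4 differences

4


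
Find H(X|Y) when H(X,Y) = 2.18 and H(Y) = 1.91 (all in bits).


H(X|Y) = H(X,Y) - H(Y) = 2.18 - 1.91 = 0.27

0.27 bits


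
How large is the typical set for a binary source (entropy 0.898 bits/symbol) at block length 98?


log2|A_typical| = nH = 98 * 0.898 = 88.004, so |A_typical| ~ 2^88.004 = 3.103e+26

3.103e+26


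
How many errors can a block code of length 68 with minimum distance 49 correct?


Correction capability = floor((d-1)/2) = floor((49-1)/2) = 24

24 errors


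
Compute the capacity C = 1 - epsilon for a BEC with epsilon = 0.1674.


C = 1 - epsilon = 1 - 0.1674 = 0.8326

0.8326 bits


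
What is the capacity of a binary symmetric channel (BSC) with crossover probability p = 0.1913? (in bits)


H(p) = -p*log2(p) - (1-p)*log2(1-p) = -0.1913*log2(0.1913) - 0.8087*log2(0.8087) = 0.456459 + 0.247724 = 0.7042. C = 1 - H(p) = 1 - 0.7042 = 0.2958

0.2958 bits


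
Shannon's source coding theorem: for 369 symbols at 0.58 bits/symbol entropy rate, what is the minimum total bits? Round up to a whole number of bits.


Minimum bits >= n * H = 369 * 0.58 = 214.02, rounded up to a whole number of bits = 215

215 bits


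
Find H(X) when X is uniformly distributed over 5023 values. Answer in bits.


H = log2(n) = log2(5023) = 12.2943

12.2943 bits


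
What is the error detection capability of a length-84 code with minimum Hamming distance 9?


Detection capability = d_min - 1 = 9 - 1 = 8

8 errors


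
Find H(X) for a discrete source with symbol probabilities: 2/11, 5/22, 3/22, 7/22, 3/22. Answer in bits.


H = -sum(p_i * log2(p_i)). Terms: -(2/11)*log2(2/11) = 0.447169; -(5/22)*log2(5/22) = 0.485796; -(3/22)*log2(3/22) = 0.391973; -(7/22)*log2(7/22) = 0.525661; -(3/22)*log2(3/22) = 0.391973. H = 0.447169 + 0.485796 + 0.391973 + 0.525661 + 0.391973 = 2.2426

2.2426 bits


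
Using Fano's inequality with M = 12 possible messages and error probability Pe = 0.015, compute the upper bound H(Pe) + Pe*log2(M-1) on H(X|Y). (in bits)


H(Pe) = -Pe*log2(Pe) - (1-Pe)*log2(1-Pe) = -0.015*log2(0.015) - 0.985*log2(0.985) = 0.090883 + 0.021477 = 0.1124. Pe*log2(M-1) = 0.015*log2(11) = 0.051891. Bound = H(Pe) + Pe*log2(M-1) = 0.090883 + 0.021477 + 0.051891 = 0.1643

0.1643 bits


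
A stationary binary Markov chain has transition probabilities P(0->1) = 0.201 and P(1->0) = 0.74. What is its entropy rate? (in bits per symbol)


Stationary distribution: pi_0 = p10/(p01+p10) = 0.7864, pi_1 = 0.2136. Entropy rate H' = pi_0*H(p01) + pi_1*H(p10) = 0.7864*0.7239 + 0.2136*0.8267 = 0.7459

0.7459 bits/symbol


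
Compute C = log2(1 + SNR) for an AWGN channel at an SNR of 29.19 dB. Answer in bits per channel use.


SNR_linear = 10^(29.19/10) = 829.8508; C = log2(1 + SNR_linear) = log2(1 + 829.8508) = 9.6984

9.6984 bits/channel use


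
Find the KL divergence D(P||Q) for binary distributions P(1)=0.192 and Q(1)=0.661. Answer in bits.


KL = p*log2(p/q) + (1-p)*log2((1-p)/(1-q)) = 0.192*log2(0.192/0.661) + 0.808*log2(0.808/0.339) = 0.67

0.67 bits


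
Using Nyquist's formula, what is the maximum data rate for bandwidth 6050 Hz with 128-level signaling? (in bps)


Rate = 2 * B * log2(M) = 2 * 6050 * 7.0 = 84700.0

84700.0 bps


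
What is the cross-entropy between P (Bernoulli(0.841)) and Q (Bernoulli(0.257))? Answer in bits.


H(P,Q) = -p*log2(q) - (1-p)*log2(1-q). -0.841*log2(0.257) = 1.648494; -0.159*log2(0.743) = 0.068142. H(P,Q) = 1.648494 + 0.068142 = 1.7166

1.7166 bits


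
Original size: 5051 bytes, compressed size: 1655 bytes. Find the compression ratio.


Ratio = original / compressed = 5051 / 1655 = 3.052

3.052


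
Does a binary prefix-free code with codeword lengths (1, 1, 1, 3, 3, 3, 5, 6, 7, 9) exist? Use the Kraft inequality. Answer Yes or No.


Kraft sum = sum(2^(-l_i)) = 1.9316, need <= 1. Result: violated (a binary prefix-free code with these lengths cannot exist)

No


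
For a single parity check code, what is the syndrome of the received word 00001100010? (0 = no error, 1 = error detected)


Syndrome = XOR of all bits = 0 XOR 0 XOR 0 XOR 0 XOR 1 XOR 1 XOR 0 XOR 0 XOR 0 XOR 1 XOR 0 = 1

1


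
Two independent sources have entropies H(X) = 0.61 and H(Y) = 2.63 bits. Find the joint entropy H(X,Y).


For independent variables, H(X,Y) = H(X) + H(Y) = 0.61 + 2.63 = 3.24

3.24 bits


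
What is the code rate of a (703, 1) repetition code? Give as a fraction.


Rate = k/n = 1/703

1/703


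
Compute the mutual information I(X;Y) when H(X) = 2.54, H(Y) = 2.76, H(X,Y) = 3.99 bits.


I(X;Y) = H(X) + H(Y) - H(X,Y) = 2.54 + 2.76 - 3.99 = 1.31

1.31 bits


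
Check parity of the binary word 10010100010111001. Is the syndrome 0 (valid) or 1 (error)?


Syndrome = XOR of all bits = 1 XOR 0 XOR 0 XOR 1 XOR 0 XOR 1 XOR 0 XOR 0 XOR 0 XOR 1 XOR 0 XOR 1 XOR 1 XOR 1 XOR 0 XOR 0 XOR 1 = 0

0


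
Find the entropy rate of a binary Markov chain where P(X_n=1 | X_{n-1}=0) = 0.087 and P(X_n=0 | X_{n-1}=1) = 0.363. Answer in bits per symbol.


Stationary distribution: pi_0 = p10/(p01+p10) = 0.8067, pi_1 = 0.1933. Entropy rate H' = pi_0*H(p01) + pi_1*H(p10) = 0.8067*0.4264 + 0.1933*0.9451 = 0.5267

0.5267 bits/symbol


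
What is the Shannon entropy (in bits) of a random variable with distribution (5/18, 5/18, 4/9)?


H = -sum(p_i * log2(p_i)). Terms: -(5/18)*log2(5/18) = 0.513332; -(5/18)*log2(5/18) = 0.513332; -(4/9)*log2(4/9) = 0.519967. H = 0.513332 + 0.513332 + 0.519967 = 1.5466

1.5466 bits


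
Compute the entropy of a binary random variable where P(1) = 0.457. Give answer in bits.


H = -p*log2(p) - (1-p)*log2(1-p). -0.457*log2(0.457) = 0.516288; -0.543*log2(0.543) = 0.478370. H = 0.516288 + 0.478370 = 0.9947

0.9947 bits


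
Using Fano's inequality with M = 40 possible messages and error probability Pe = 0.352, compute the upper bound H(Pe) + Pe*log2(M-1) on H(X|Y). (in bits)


H(Pe) = -Pe*log2(Pe) - (1-Pe)*log2(1-Pe) = -0.352*log2(0.352) - 0.648*log2(0.648) = 0.530236 + 0.405605 = 0.9358. Pe*log2(M-1) = 0.352*log2(39) = 1.860462. Bound = H(Pe) + Pe*log2(M-1) = 0.530236 + 0.405605 + 1.860462 = 2.7963

2.7963 bits


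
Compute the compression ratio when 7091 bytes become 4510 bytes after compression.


Ratio = original / compressed = 7091 / 4510 = 1.5723

1.5723


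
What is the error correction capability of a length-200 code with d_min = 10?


Correction capability = floor((d-1)/2) = floor((10-1)/2) = 4

4 errors


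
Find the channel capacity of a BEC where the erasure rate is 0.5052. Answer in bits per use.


C = 1 - epsilon = 1 - 0.5052 = 0.4948

0.4948 bits


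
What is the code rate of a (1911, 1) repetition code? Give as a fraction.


Rate = k/n = 1/1911

1/1911


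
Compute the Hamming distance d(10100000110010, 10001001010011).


Count differing positions: . . ^ . ^ . . ^ ^ . . . . ^ = 5 differences

5


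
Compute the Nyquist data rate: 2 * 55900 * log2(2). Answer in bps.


Rate = 2 * B * log2(M) = 2 * 55900 * 1.0 = 111800.0

111800.0 bps


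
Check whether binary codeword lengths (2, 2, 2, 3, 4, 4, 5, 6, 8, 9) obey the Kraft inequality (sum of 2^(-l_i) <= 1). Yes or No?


Kraft sum = sum(2^(-l_i)) = 1.0527, need <= 1. Result: violated (a binary prefix-free code with these lengths cannot exist)

No


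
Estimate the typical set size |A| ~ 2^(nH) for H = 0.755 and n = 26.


log2|A_typical| = nH = 26 * 0.755 = 19.63, so |A_typical| ~ 2^19.63 = 8.114e+05

8.114e+05


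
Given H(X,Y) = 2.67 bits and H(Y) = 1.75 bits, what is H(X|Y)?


H(X|Y) = H(X,Y) - H(Y) = 2.67 - 1.75 = 0.92

0.92 bits


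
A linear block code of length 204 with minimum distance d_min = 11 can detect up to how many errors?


Detection capability = d_min - 1 = 11 - 1 = 10

10 errors


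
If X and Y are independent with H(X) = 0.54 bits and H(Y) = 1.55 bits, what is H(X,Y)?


For independent variables, H(X,Y) = H(X) + H(Y) = 0.54 + 1.55 = 2.09

2.09 bits


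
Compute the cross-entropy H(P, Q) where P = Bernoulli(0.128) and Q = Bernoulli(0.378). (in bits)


H(P,Q) = -p*log2(q) - (1-p)*log2(1-q). -0.128*log2(0.378) = 0.179653; -0.872*log2(0.622) = 0.597332. H(P,Q) = 0.179653 + 0.597332 = 0.777

0.777 bits


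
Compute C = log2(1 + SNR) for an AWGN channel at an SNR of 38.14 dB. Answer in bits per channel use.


SNR_linear = 10^(38.14/10) = 6516.2839; C = log2(1 + SNR_linear) = log2(1 + 6516.2839) = 12.6701

12.6701 bits/channel use


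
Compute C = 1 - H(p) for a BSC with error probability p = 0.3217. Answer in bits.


H(p) = -p*log2(p) - (1-p)*log2(1-p) = -0.3217*log2(0.3217) - 0.6783*log2(0.6783) = 0.526369 + 0.379851 = 0.9062. C = 1 - H(p) = 1 - 0.9062 = 0.0938

0.0938 bits


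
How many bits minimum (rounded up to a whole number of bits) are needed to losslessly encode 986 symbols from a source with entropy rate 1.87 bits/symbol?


Minimum bits >= n * H = 986 * 1.87 = 1843.82, rounded up to a whole number of bits = 1844

1844 bits


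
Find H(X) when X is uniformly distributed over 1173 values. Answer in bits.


H = log2(n) = log2(1173) = 10.196

10.196 bits


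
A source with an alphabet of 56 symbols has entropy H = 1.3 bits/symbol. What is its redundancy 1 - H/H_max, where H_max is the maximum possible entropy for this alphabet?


H_max = log2(K) = log2(56) = 5.8074 bits/symbol. Redundancy = 1 - H/H_max = 1 - 1.3/5.8074 = 1 - 0.2239 = 0.7761

0.7761


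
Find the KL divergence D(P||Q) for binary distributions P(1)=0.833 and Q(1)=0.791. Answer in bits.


KL = p*log2(p/q) + (1-p)*log2((1-p)/(1-q)) = 0.833*log2(0.833/0.791) + 0.167*log2(0.167/0.209) = 0.0081

0.0081 bits


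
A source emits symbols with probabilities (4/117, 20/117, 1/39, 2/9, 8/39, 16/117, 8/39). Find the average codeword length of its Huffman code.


Huffman construction (repeatedly merge the two least-probable nodes; each merge adds 1 bit to every symbol beneath it): 1/39 + 4/117 = 7/117; 7/117 + 16/117 = 23/117; 20/117 + 23/117 = 43/117; 8/39 + 8/39 = 16/39; 2/9 + 43/117 = 23/39; 16/39 + 23/39 = 1. Resulting codeword lengths (in the order the probabilities were given): (5, 3, 5, 2, 2, 4, 2). L_avg = sum(p_i * l_i) = 4/117*5 + 20/117*3 + 1/39*5 + 2/9*2 + 8/39*2 + 16/117*4 + 8/39*2 = 307/117 = 2.6239

2.6239 bits


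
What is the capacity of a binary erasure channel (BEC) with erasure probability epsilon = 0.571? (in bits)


C = 1 - epsilon = 1 - 0.571 = 0.429

0.429 bits


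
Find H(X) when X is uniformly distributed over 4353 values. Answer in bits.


H = log2(n) = log2(4353) = 12.0878

12.0878 bits


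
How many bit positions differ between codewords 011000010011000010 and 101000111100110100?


Count differing positions: ^ ^ . . . . ^ . ^ ^ ^ ^ ^ ^ . ^ ^ . = 11 differences

11


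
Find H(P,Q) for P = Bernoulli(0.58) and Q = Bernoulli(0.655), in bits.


H(P,Q) = -p*log2(q) - (1-p)*log2(1-q). -0.58*log2(0.655) = 0.354051; -0.42*log2(0.345) = 0.644839. H(P,Q) = 0.354051 + 0.644839 = 0.9989

0.9989 bits


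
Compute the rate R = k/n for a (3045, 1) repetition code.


Rate = k/n = 1/3045

1/3045


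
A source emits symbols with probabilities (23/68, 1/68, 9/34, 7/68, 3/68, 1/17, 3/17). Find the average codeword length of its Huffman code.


Huffman construction (repeatedly merge the two least-probable nodes; each merge adds 1 bit to every symbol beneath it): 1/68 + 3/68 = 1/17; 1/17 + 1/17 = 2/17; 7/68 + 2/17 = 15/68; 3/17 + 15/68 = 27/68; 9/34 + 23/68 = 41/68; 27/68 + 41/68 = 1. Resulting codeword lengths (in the order the probabilities were given): (2, 5, 2, 3, 5, 4, 2). L_avg = sum(p_i * l_i) = 23/68*2 + 1/68*5 + 9/34*2 + 7/68*3 + 3/68*5 + 1/17*4 + 3/17*2 = 163/68 = 2.3971

2.3971 bits


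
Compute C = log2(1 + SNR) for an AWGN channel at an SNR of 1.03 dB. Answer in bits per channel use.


SNR_linear = 10^(1.03/10) = 1.2677; C = log2(1 + SNR_linear) = log2(1 + 1.2677) = 1.1812

1.1812 bits/channel use


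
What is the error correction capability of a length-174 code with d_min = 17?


Correction capability = floor((d-1)/2) = floor((17-1)/2) = 8

8 errors


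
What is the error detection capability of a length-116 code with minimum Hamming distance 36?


Detection capability = d_min - 1 = 36 - 1 = 35

35 errors


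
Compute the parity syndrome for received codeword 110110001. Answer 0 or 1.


Syndrome = XOR of all bits = 1 XOR 1 XOR 0 XOR 1 XOR 1 XOR 0 XOR 0 XOR 0 XOR 1 = 1

1


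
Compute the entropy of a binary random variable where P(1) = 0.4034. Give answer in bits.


H = -p*log2(p) - (1-p)*log2(1-p). -0.4034*log2(0.4034) = 0.528340; -0.5966*log2(0.5966) = 0.444565. H = 0.528340 + 0.444565 = 0.9729

0.9729 bits


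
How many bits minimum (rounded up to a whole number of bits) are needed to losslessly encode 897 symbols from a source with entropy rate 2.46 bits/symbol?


Minimum bits >= n * H = 897 * 2.46 = 2206.62, rounded up to a whole number of bits = 2207

2207 bits


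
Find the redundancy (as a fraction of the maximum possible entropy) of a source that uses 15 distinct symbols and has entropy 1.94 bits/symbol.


H_max = log2(K) = log2(15) = 3.9069 bits/symbol. Redundancy = 1 - H/H_max = 1 - 1.94/3.9069 = 1 - 0.4966 = 0.5034

0.5034


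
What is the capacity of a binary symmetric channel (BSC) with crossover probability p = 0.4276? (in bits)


H(p) = -p*log2(p) - (1-p)*log2(1-p) = -0.4276*log2(0.4276) - 0.5724*log2(0.5724) = 0.524095 + 0.460727 = 0.9848. C = 1 - H(p) = 1 - 0.9848 = 0.0152

0.0152 bits


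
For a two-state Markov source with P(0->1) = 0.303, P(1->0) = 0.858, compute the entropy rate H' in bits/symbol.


Stationary distribution: pi_0 = p10/(p01+p10) = 0.739, pi_1 = 0.261. Entropy rate H' = pi_0*H(p01) + pi_1*H(p10) = 0.739*0.8849 + 0.261*0.5895 = 0.8078

0.8078 bits/symbol


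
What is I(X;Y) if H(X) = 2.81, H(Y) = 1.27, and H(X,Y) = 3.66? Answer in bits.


I(X;Y) = H(X) + H(Y) - H(X,Y) = 2.81 + 1.27 - 3.66 = 0.42

0.42 bits


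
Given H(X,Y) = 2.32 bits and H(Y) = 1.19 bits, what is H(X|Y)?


H(X|Y) = H(X,Y) - H(Y) = 2.32 - 1.19 = 1.13

1.13 bits


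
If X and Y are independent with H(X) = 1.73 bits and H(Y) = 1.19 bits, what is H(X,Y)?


For independent variables, H(X,Y) = H(X) + H(Y) = 1.73 + 1.19 = 2.92

2.92 bits


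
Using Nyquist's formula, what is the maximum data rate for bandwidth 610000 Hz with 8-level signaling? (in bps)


Rate = 2 * B * log2(M) = 2 * 610000 * 3.0 = 3660000.0

3660000.0 bps


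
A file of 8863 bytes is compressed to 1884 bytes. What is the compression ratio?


Ratio = original / compressed = 8863 / 1884 = 4.7044

4.7044


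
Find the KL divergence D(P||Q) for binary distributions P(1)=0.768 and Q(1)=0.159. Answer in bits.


KL = p*log2(p/q) + (1-p)*log2((1-p)/(1-q)) = 0.768*log2(0.768/0.159) + 0.232*log2(0.232/0.841) = 1.3139

1.3139 bits


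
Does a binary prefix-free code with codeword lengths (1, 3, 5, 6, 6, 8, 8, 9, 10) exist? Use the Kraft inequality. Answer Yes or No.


Kraft sum = sum(2^(-l_i)) = 0.6982, need <= 1. Result: satisfied (a binary prefix-free code with these lengths exists)

Yes


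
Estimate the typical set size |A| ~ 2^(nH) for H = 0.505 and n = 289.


log2|A_typical| = nH = 289 * 0.505 = 145.945, so |A_typical| ~ 2^145.945 = 8.587e+43

8.587e+43


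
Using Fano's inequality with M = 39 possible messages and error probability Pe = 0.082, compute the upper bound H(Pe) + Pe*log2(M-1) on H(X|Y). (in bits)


H(Pe) = -Pe*log2(Pe) - (1-Pe)*log2(1-Pe) = -0.082*log2(0.082) - 0.918*log2(0.918) = 0.295875 + 0.113312 = 0.4092. Pe*log2(M-1) = 0.082*log2(38) = 0.430330. Bound = H(Pe) + Pe*log2(M-1) = 0.295875 + 0.113312 + 0.430330 = 0.8395

0.8395 bits


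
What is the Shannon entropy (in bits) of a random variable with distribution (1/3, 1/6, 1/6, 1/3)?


H = -sum(p_i * log2(p_i)). Terms: -(1/3)*log2(1/3) = 0.528321; -(1/6)*log2(1/6) = 0.430827; -(1/6)*log2(1/6) = 0.430827; -(1/3)*log2(1/3) = 0.528321. H = 0.528321 + 0.430827 + 0.430827 + 0.528321 = 1.9183

1.9183 bits


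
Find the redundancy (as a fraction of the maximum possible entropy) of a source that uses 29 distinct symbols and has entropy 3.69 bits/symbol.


H_max = log2(K) = log2(29) = 4.858 bits/symbol. Redundancy = 1 - H/H_max = 1 - 3.69/4.858 = 1 - 0.7596 = 0.2404

0.2404


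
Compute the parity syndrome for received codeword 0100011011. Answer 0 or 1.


Syndrome = XOR of all bits = 0 XOR 1 XOR 0 XOR 0 XOR 0 XOR 1 XOR 1 XOR 0 XOR 1 XOR 1 = 1

1


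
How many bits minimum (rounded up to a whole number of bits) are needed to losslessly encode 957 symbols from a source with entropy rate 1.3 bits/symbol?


Minimum bits >= n * H = 957 * 1.3 = 1244.1, rounded up to a whole number of bits = 1245

1245 bits


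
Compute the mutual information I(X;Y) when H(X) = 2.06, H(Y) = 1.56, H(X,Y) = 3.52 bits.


I(X;Y) = H(X) + H(Y) - H(X,Y) = 2.06 + 1.56 - 3.52 = 0.1

0.1 bits


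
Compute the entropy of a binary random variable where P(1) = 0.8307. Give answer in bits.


H = -p*log2(p) - (1-p)*log2(1-p). -0.8307*log2(0.8307) = 0.222296; -0.1693*log2(0.1693) = 0.433805. H = 0.222296 + 0.433805 = 0.6561

0.6561 bits


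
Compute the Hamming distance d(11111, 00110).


Count differing positions: ^ ^ . . ^ = 3 differences

3


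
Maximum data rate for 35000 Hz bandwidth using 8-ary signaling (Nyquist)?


Rate = 2 * B * log2(M) = 2 * 35000 * 3.0 = 210000.0

210000.0 bps


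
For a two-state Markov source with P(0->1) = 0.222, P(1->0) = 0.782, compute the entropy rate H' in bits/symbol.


Stationary distribution: pi_0 = p10/(p01+p10) = 0.7789, pi_1 = 0.2211. Entropy rate H' = pi_0*H(p01) + pi_1*H(p10) = 0.7789*0.7638 + 0.2211*0.7565 = 0.7622

0.7622 bits/symbol


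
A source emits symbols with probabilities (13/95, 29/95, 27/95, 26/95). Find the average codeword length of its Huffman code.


Huffman construction (repeatedly merge the two least-probable nodes; each merge adds 1 bit to every symbol beneath it): 13/95 + 26/95 = 39/95; 27/95 + 29/95 = 56/95; 39/95 + 56/95 = 1. Resulting codeword lengths (in the order the probabilities were given): (2, 2, 2, 2). L_avg = sum(p_i * l_i) = 13/95*2 + 29/95*2 + 27/95*2 + 26/95*2 = 2

2.0 bits


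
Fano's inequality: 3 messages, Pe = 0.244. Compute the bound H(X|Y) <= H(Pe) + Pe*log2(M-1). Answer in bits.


H(Pe) = -Pe*log2(Pe) - (1-Pe)*log2(1-Pe) = -0.244*log2(0.244) - 0.756*log2(0.756) = 0.496551 + 0.305078 = 0.8016. Pe*log2(M-1) = 0.244*log2(2) = 0.244000. Bound = H(Pe) + Pe*log2(M-1) = 0.496551 + 0.305078 + 0.244000 = 1.0456

1.0456 bits


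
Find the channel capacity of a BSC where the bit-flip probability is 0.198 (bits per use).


H(p) = -p*log2(p) - (1-p)*log2(1-p) = -0.198*log2(0.198) - 0.802*log2(0.802) = 0.462613 + 0.255297 = 0.7179. C = 1 - H(p) = 1 - 0.7179 = 0.2821

0.2821 bits


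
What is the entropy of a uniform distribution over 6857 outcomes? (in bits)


H = log2(n) = log2(6857) = 12.7434

12.7434 bits


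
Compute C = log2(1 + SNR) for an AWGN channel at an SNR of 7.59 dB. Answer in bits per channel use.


SNR_linear = 10^(7.59/10) = 5.7412; C = log2(1 + SNR_linear) = log2(1 + 5.7412) = 2.753

2.753 bits/channel use


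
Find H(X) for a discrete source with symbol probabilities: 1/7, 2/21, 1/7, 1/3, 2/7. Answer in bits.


H = -sum(p_i * log2(p_i)). Terms: -(1/7)*log2(1/7) = 0.401051; -(2/21)*log2(2/21) = 0.323078; -(1/7)*log2(1/7) = 0.401051; -(1/3)*log2(1/3) = 0.528321; -(2/7)*log2(2/7) = 0.516387. H = 0.401051 + 0.323078 + 0.401051 + 0.528321 + 0.516387 = 2.1699

2.1699 bits


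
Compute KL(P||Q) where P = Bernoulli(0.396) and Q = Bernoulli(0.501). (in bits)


KL = p*log2(p/q) + (1-p)*log2((1-p)/(1-q)) = 0.396*log2(0.396/0.501) + 0.604*log2(0.604/0.499) = 0.032

0.032 bits


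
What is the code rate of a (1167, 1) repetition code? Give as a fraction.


Rate = k/n = 1/1167

1/1167


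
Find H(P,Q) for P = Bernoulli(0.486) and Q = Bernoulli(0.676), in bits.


H(P,Q) = -p*log2(q) - (1-p)*log2(1-q). -0.486*log2(0.676) = 0.274544; -0.514*log2(0.324) = 0.835730. H(P,Q) = 0.274544 + 0.835730 = 1.1103

1.1103 bits


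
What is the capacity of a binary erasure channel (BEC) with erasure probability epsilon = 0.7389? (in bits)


C = 1 - epsilon = 1 - 0.7389 = 0.2611

0.2611 bits


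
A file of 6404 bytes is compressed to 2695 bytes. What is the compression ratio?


Ratio = original / compressed = 6404 / 2695 = 2.3763

2.3763


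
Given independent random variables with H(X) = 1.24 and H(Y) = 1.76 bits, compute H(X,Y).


For independent variables, H(X,Y) = H(X) + H(Y) = 1.24 + 1.76 = 3.0

3.0 bits


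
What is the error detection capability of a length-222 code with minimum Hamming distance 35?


Detection capability = d_min - 1 = 35 - 1 = 34

34 errors


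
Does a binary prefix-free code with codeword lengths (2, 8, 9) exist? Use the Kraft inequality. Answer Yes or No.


Kraft sum = sum(2^(-l_i)) = 0.2559, need <= 1. Result: satisfied (a binary prefix-free code with these lengths exists)

Yes


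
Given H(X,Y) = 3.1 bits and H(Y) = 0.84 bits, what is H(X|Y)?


H(X|Y) = H(X,Y) - H(Y) = 3.1 - 0.84 = 2.26

2.26 bits


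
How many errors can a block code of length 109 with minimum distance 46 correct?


Correction capability = floor((d-1)/2) = floor((46-1)/2) = 22

22 errors


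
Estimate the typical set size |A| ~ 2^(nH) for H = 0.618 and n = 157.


log2|A_typical| = nH = 157 * 0.618 = 97.026, so |A_typical| ~ 2^97.026 = 1.613e+29

1.613e+29


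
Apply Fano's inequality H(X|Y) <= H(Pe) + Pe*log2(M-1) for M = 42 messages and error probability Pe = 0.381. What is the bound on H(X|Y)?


H(Pe) = -Pe*log2(Pe) - (1-Pe)*log2(1-Pe) = -0.381*log2(0.381) - 0.619*log2(0.619) = 0.530404 + 0.428341 = 0.9587. Pe*log2(M-1) = 0.381*log2(41) = 2.041227. Bound = H(Pe) + Pe*log2(M-1) = 0.530404 + 0.428341 + 2.041227 = 3.0

3.0 bits


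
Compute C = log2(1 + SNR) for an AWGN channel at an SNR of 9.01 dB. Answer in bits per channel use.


SNR_linear = 10^(9.01/10) = 7.9616; C = log2(1 + SNR_linear) = log2(1 + 7.9616) = 3.1638

3.1638 bits/channel use


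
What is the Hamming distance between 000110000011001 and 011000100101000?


Count differing positions: . ^ ^ ^ ^ . ^ . . ^ ^ . . . ^ = 8 differences

8


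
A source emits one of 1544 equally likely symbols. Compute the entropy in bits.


H = log2(n) = log2(1544) = 10.5925

10.5925 bits


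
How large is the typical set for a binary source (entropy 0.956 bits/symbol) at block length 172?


log2|A_typical| = nH = 172 * 0.956 = 164.432, so |A_typical| ~ 2^164.432 = 3.155e+49

3.155e+49


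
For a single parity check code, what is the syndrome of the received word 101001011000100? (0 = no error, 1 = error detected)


Syndrome = XOR of all bits = 1 XOR 0 XOR 1 XOR 0 XOR 0 XOR 1 XOR 0 XOR 1 XOR 1 XOR 0 XOR 0 XOR 0 XOR 1 XOR 0 XOR 0 = 0

0


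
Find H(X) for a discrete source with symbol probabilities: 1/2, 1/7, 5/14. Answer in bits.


H = -sum(p_i * log2(p_i)). Terms: -(1/2)*log2(1/2) = 0.500000; -(1/7)*log2(1/7) = 0.401051; -(5/14)*log2(5/14) = 0.530510. H = 0.500000 + 0.401051 + 0.530510 = 1.4316

1.4316 bits


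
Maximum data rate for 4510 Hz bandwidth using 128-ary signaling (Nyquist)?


Rate = 2 * B * log2(M) = 2 * 4510 * 7.0 = 63140.0

63140.0 bps


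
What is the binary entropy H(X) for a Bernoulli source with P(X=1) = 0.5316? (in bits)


H = -p*log2(p) - (1-p)*log2(1-p). -0.5316*log2(0.5316) = 0.484600; -0.4684*log2(0.4684) = 0.512517. H = 0.484600 + 0.512517 = 0.9971

0.9971 bits


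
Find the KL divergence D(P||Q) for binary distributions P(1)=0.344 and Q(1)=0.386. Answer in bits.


KL = p*log2(p/q) + (1-p)*log2((1-p)/(1-q)) = 0.344*log2(0.344/0.386) + 0.656*log2(0.656/0.614) = 0.0054

0.0054 bits


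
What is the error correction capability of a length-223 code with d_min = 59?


Correction capability = floor((d-1)/2) = floor((59-1)/2) = 29

29 errors


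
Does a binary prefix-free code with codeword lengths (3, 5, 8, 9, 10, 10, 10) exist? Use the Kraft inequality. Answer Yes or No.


Kraft sum = sum(2^(-l_i)) = 0.165, need <= 1. Result: satisfied (a binary prefix-free code with these lengths exists)

Yes


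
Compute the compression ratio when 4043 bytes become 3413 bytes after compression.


Ratio = original / compressed = 4043 / 3413 = 1.1846

1.1846


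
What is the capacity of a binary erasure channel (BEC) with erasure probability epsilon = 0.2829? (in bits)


C = 1 - epsilon = 1 - 0.2829 = 0.7171

0.7171 bits


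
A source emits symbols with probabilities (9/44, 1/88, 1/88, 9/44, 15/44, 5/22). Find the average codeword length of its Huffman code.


Huffman construction (repeatedly merge the two least-probable nodes; each merge adds 1 bit to every symbol beneath it): 1/88 + 1/88 = 1/44; 1/44 + 9/44 = 5/22; 9/44 + 5/22 = 19/44; 5/22 + 15/44 = 25/44; 19/44 + 25/44 = 1. Resulting codeword lengths (in the order the probabilities were given): (3, 4, 4, 2, 2, 2). L_avg = sum(p_i * l_i) = 9/44*3 + 1/88*4 + 1/88*4 + 9/44*2 + 15/44*2 + 5/22*2 = 9/4 = 2.25

2.25 bits


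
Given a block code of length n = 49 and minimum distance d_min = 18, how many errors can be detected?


Detection capability = d_min - 1 = 18 - 1 = 17

17 errors


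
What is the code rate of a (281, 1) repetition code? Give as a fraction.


Rate = k/n = 1/281

1/281


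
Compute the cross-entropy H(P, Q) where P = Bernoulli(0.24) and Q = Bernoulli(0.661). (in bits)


H(P,Q) = -p*log2(q) - (1-p)*log2(1-q). -0.24*log2(0.661) = 0.143347; -0.76*log2(0.339) = 1.186089. H(P,Q) = 0.143347 + 1.186089 = 1.3294

1.3294 bits


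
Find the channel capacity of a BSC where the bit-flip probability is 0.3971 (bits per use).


H(p) = -p*log2(p) - (1-p)*log2(1-p) = -0.3971*log2(0.3971) - 0.6029*log2(0.6029) = 0.529106 + 0.440123 = 0.9692. C = 1 - H(p) = 1 - 0.9692 = 0.0308

0.0308 bits


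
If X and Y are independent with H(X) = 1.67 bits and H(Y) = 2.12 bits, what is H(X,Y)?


For independent variables, H(X,Y) = H(X) + H(Y) = 1.67 + 2.12 = 3.79

3.79 bits


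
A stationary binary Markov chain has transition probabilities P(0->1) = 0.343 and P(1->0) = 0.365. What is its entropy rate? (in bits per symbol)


Stationary distribution: pi_0 = p10/(p01+p10) = 0.5155, pi_1 = 0.4845. Entropy rate H' = pi_0*H(p01) + pi_1*H(p10) = 0.5155*0.9277 + 0.4845*0.9468 = 0.9369

0.9369 bits/symbol


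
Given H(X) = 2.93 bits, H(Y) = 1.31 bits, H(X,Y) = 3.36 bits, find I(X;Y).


I(X;Y) = H(X) + H(Y) - H(X,Y) = 2.93 + 1.31 - 3.36 = 0.88

0.88 bits


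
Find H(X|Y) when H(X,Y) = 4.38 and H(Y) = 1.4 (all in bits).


H(X|Y) = H(X,Y) - H(Y) = 4.38 - 1.4 = 2.98

2.98 bits


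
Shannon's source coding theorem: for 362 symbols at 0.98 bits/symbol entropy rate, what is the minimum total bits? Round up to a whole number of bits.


Minimum bits >= n * H = 362 * 0.98 = 354.76, rounded up to a whole number of bits = 355

355 bits


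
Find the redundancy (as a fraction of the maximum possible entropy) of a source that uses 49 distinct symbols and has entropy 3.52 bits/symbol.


H_max = log2(K) = log2(49) = 5.6147 bits/symbol. Redundancy = 1 - H/H_max = 1 - 3.52/5.6147 = 1 - 0.6269 = 0.3731

0.3731


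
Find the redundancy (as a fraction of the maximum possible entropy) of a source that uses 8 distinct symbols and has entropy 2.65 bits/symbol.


H_max = log2(K) = log2(8) = 3.0 bits/symbol. Redundancy = 1 - H/H_max = 1 - 2.65/3.0 = 1 - 0.8833 = 0.1167

0.1167


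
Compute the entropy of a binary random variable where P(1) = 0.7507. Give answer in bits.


H = -p*log2(p) - (1-p)*log2(1-p). -0.7507*log2(0.7507) = 0.310558; -0.2493*log2(0.2493) = 0.499608. H = 0.310558 + 0.499608 = 0.8102

0.8102 bits


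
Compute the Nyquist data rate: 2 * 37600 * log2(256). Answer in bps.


Rate = 2 * B * log2(M) = 2 * 37600 * 8.0 = 601600.0

601600.0 bps


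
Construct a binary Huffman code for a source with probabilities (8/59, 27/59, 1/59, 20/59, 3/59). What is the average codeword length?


Huffman construction (repeatedly merge the two least-probable nodes; each merge adds 1 bit to every symbol beneath it): 1/59 + 3/59 = 4/59; 4/59 + 8/59 = 12/59; 12/59 + 20/59 = 32/59; 27/59 + 32/59 = 1. Resulting codeword lengths (in the order the probabilities were given): (3, 1, 4, 2, 4). L_avg = sum(p_i * l_i) = 8/59*3 + 27/59*1 + 1/59*4 + 20/59*2 + 3/59*4 = 107/59 = 1.8136

1.8136 bits


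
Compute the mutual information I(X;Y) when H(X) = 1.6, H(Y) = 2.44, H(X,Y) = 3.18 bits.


I(X;Y) = H(X) + H(Y) - H(X,Y) = 1.6 + 2.44 - 3.18 = 0.86

0.86 bits


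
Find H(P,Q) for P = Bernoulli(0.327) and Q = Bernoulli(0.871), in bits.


H(P,Q) = -p*log2(q) - (1-p)*log2(1-q). -0.327*log2(0.871) = 0.065157; -0.673*log2(0.129) = 1.988417. H(P,Q) = 0.065157 + 1.988417 = 2.0536

2.0536 bits


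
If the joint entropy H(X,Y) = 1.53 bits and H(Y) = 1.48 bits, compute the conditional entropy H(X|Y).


H(X|Y) = H(X,Y) - H(Y) = 1.53 - 1.48 = 0.05

0.05 bits


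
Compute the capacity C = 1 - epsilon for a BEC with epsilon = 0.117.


C = 1 - epsilon = 1 - 0.117 = 0.883

0.883 bits


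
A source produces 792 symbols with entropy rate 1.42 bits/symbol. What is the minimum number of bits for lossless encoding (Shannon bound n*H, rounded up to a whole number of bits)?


Minimum bits >= n * H = 792 * 1.42 = 1124.64, rounded up to a whole number of bits = 1125

1125 bits


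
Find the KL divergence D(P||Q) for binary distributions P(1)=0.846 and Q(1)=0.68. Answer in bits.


KL = p*log2(p/q) + (1-p)*log2((1-p)/(1-q)) = 0.846*log2(0.846/0.68) + 0.154*log2(0.154/0.32) = 0.1041

0.1041 bits


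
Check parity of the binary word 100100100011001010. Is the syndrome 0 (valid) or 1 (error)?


Syndrome = XOR of all bits = 1 XOR 0 XOR 0 XOR 1 XOR 0 XOR 0 XOR 1 XOR 0 XOR 0 XOR 0 XOR 1 XOR 1 XOR 0 XOR 0 XOR 1 XOR 0 XOR 1 XOR 0 = 1

1


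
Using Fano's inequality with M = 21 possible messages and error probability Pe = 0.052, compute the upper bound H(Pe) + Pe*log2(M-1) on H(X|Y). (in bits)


H(Pe) = -Pe*log2(Pe) - (1-Pe)*log2(1-Pe) = -0.052*log2(0.052) - 0.948*log2(0.948) = 0.221798 + 0.073035 = 0.2948. Pe*log2(M-1) = 0.052*log2(20) = 0.224740. Bound = H(Pe) + Pe*log2(M-1) = 0.221798 + 0.073035 + 0.224740 = 0.5196

0.5196 bits


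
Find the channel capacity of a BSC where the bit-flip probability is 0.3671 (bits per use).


H(p) = -p*log2(p) - (1-p)*log2(1-p) = -0.3671*log2(0.3671) - 0.6329*log2(0.6329) = 0.530737 + 0.417683 = 0.9484. C = 1 - H(p) = 1 - 0.9484 = 0.0516

0.0516 bits


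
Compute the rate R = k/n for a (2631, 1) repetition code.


Rate = k/n = 1/2631

1/2631


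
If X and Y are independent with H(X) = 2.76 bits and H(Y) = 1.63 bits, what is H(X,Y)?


For independent variables, H(X,Y) = H(X) + H(Y) = 2.76 + 1.63 = 4.39

4.39 bits


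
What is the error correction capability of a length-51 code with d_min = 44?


Correction capability = floor((d-1)/2) = floor((44-1)/2) = 21

21 errors


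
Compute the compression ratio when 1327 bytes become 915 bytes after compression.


Ratio = original / compressed = 1327 / 915 = 1.4503

1.4503


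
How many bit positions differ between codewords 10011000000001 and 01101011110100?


Count differing positions: ^ ^ ^ ^ . . ^ ^ ^ ^ . ^ . ^ = 10 differences

10


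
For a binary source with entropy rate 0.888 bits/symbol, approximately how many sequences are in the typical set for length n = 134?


log2|A_typical| = nH = 134 * 0.888 = 118.992, so |A_typical| ~ 2^118.992 = 6.609e+35

6.609e+35


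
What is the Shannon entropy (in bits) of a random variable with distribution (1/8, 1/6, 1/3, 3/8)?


H = -sum(p_i * log2(p_i)). Terms: -(1/8)*log2(1/8) = 0.375000; -(1/6)*log2(1/6) = 0.430827; -(1/3)*log2(1/3) = 0.528321; -(3/8)*log2(3/8) = 0.530639. H = 0.375000 + 0.430827 + 0.528321 + 0.530639 = 1.8648

1.8648 bits


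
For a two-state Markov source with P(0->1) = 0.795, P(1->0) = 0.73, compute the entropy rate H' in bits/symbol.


Stationary distribution: pi_0 = p10/(p01+p10) = 0.4787, pi_1 = 0.5213. Entropy rate H' = pi_0*H(p01) + pi_1*H(p10) = 0.4787*0.7318 + 0.5213*0.8415 = 0.789

0.789 bits/symbol


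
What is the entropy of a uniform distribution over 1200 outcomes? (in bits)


H = log2(n) = log2(1200) = 10.2288

10.2288 bits


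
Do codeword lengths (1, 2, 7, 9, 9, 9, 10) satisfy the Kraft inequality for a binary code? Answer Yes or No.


Kraft sum = sum(2^(-l_i)) = 0.7646, need <= 1. Result: satisfied (a binary prefix-free code with these lengths exists)

Yes


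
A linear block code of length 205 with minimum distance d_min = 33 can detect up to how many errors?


Detection capability = d_min - 1 = 33 - 1 = 32

32 errors


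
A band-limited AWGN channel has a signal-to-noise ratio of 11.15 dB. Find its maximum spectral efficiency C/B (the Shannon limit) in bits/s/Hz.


SNR_linear = 10^(11.15/10) = 13.0317; C/B = log2(1 + SNR_linear) = log2(1 + 13.0317) = 3.8106

3.8106 bits/s/Hz


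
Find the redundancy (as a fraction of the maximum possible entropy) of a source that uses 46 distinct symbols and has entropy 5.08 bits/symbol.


H_max = log2(K) = log2(46) = 5.5236 bits/symbol. Redundancy = 1 - H/H_max = 1 - 5.08/5.5236 = 1 - 0.9197 = 0.0803

0.0803


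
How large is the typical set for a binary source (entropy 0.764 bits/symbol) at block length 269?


log2|A_typical| = nH = 269 * 0.764 = 205.516, so |A_typical| ~ 2^205.516 = 7.353e+61

7.353e+61


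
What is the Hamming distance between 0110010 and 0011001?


Count differing positions: . ^ . ^ . ^ ^ = 4 differences

4


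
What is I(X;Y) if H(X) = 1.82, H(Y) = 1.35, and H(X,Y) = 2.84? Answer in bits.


I(X;Y) = H(X) + H(Y) - H(X,Y) = 1.82 + 1.35 - 2.84 = 0.33

0.33 bits


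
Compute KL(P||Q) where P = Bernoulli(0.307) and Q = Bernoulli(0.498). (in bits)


KL = p*log2(p/q) + (1-p)*log2((1-p)/(1-q)) = 0.307*log2(0.307/0.498) + 0.693*log2(0.693/0.502) = 0.1081

0.1081 bits


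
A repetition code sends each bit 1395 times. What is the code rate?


Rate = k/n = 1/1395

1/1395


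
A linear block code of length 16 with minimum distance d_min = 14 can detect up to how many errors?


Detection capability = d_min - 1 = 14 - 1 = 13

13 errors


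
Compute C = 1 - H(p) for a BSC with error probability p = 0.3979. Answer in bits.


H(p) = -p*log2(p) - (1-p)*log2(1-p) = -0.3979*log2(0.3979) - 0.6021*log2(0.6021) = 0.529017 + 0.440692 = 0.9697. C = 1 - H(p) = 1 - 0.9697 = 0.0303

0.0303 bits


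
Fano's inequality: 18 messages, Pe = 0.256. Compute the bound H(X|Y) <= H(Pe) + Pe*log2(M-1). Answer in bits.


H(Pe) = -Pe*log2(Pe) - (1-Pe)*log2(1-Pe) = -0.256*log2(0.256) - 0.744*log2(0.744) = 0.503241 + 0.317409 = 0.8207. Pe*log2(M-1) = 0.256*log2(17) = 1.046390. Bound = H(Pe) + Pe*log2(M-1) = 0.503241 + 0.317409 + 1.046390 = 1.867

1.867 bits


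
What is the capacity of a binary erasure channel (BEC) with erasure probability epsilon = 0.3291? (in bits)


C = 1 - epsilon = 1 - 0.3291 = 0.6709

0.6709 bits


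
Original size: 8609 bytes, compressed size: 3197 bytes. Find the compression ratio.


Ratio = original / compressed = 8609 / 3197 = 2.6928

2.6928


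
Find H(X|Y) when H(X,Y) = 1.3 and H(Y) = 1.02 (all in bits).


H(X|Y) = H(X,Y) - H(Y) = 1.3 - 1.02 = 0.28

0.28 bits


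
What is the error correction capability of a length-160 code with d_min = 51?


Correction capability = floor((d-1)/2) = floor((51-1)/2) = 25

25 errors


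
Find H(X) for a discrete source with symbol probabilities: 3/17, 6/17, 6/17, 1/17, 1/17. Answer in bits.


H = -sum(p_i * log2(p_i)). Terms: -(3/17)*log2(3/17) = 0.441618; -(6/17)*log2(6/17) = 0.530294; -(6/17)*log2(6/17) = 0.530294; -(1/17)*log2(1/17) = 0.240439; -(1/17)*log2(1/17) = 0.240439. H = 0.441618 + 0.530294 + 0.530294 + 0.240439 + 0.240439 = 1.9831

1.9831 bits


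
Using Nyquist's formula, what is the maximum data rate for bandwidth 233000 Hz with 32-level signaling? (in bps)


Rate = 2 * B * log2(M) = 2 * 233000 * 5.0 = 2330000.0

2330000.0 bps


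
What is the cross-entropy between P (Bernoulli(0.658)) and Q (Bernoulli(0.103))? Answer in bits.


H(P,Q) = -p*log2(q) - (1-p)*log2(1-q). -0.658*log2(0.103) = 2.157769; -0.342*log2(0.897) = 0.053632. H(P,Q) = 2.157769 + 0.053632 = 2.2114

2.2114 bits


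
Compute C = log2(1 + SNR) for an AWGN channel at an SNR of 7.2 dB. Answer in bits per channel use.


SNR_linear = 10^(7.2/10) = 5.2481; C = log2(1 + SNR_linear) = log2(1 + 5.2481) = 2.6434

2.6434 bits/channel use


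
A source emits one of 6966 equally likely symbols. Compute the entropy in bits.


H = log2(n) = log2(6966) = 12.7661

12.7661 bits


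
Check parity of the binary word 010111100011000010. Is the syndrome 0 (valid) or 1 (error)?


Syndrome = XOR of all bits = 0 XOR 1 XOR 0 XOR 1 XOR 1 XOR 1 XOR 1 XOR 0 XOR 0 XOR 0 XOR 1 XOR 1 XOR 0 XOR 0 XOR 0 XOR 0 XOR 1 XOR 0 = 0

0


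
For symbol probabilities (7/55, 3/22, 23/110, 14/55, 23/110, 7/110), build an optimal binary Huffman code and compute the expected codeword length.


Huffman construction (repeatedly merge the two least-probable nodes; each merge adds 1 bit to every symbol beneath it): 7/110 + 7/55 = 21/110; 3/22 + 21/110 = 18/55; 23/110 + 23/110 = 23/55; 14/55 + 18/55 = 32/55; 23/55 + 32/55 = 1. Resulting codeword lengths (in the order the probabilities were given): (4, 3, 2, 2, 2, 4). L_avg = sum(p_i * l_i) = 7/55*4 + 3/22*3 + 23/110*2 + 14/55*2 + 23/110*2 + 7/110*4 = 277/110 = 2.5182

2.5182 bits


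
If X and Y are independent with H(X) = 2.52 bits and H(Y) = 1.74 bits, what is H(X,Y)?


For independent variables, H(X,Y) = H(X) + H(Y) = 2.52 + 1.74 = 4.26

4.26 bits


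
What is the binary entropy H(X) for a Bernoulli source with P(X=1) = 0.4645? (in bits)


H = -p*log2(p) - (1-p)*log2(1-p). -0.4645*log2(0.4645) = 0.513853; -0.5355*log2(0.5355) = 0.482508. H = 0.513853 + 0.482508 = 0.9964

0.9964 bits
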